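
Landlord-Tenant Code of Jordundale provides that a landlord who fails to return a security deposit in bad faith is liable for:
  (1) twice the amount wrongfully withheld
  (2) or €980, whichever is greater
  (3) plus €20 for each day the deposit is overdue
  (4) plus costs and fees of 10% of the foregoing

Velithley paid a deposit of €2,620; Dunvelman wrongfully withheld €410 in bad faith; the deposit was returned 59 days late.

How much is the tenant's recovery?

Doubled: 2 × €410 = €820
Minimum €980: €820 is below the minimum → €980
Late-return penalty: 59 × €20 = €1,180
Damages plus late penalty: €980 + €1,180 = €2,160
Costs and fees: 10% of €2,160 = €216
Total recovery: €2,160 + €216 = €2,376

€2,376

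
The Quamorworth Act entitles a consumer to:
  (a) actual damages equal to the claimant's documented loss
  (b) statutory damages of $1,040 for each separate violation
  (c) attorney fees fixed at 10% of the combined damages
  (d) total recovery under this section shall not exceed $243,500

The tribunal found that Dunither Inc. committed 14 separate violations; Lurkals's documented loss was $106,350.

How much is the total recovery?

$133,001

Statutory damages: 14 × $1,040 = $14,560
Combined damages: $106,350 + $14,560 = $120,910
Attorney fees: 10% of $120,910 = $12,091
Total before cap: $120,910 + $12,091 = $133,001
Cap at $243,500: $133,001 is within the cap, no reduction.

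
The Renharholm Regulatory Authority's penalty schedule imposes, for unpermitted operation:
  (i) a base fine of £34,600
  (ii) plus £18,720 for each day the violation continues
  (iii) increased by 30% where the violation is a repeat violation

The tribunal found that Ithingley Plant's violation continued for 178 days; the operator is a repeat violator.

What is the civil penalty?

Per-day component: 178 × £18,720 = £3,332,160
Base plus per-day: £34,600 + £3,332,160 = £3,366,760
Enhancement: 30% of £3,366,760 = £1,010,028
Enhanced fine: £3,366,760 + £1,010,028 = £4,376,788

£4,376,788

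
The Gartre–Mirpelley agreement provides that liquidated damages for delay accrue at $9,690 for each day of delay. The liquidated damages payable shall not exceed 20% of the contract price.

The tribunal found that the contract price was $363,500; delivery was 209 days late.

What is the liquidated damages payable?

Per-day damages: 209 × $9,690 = $2,025,210
Cap: 20% of $363,500 = $72,700
Cap at $72,700: $2,025,210 exceeds the cap → $72,700

$72,700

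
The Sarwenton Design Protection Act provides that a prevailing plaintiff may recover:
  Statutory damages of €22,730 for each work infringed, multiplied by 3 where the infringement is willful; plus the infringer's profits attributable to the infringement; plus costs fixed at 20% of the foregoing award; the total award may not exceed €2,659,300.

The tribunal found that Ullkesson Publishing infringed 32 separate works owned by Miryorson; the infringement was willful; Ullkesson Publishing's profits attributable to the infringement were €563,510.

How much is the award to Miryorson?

Statutory damages: 32 × €22,730 = €727,360
Trebled: 3 × €727,360 = €2,182,080
Combined award: €2,182,080 + €563,510 = €2,745,590
Costs: 20% of €2,745,590 = €549,118
Award plus costs: €2,745,590 + €549,118 = €3,294,708
Cap at €2,659,300: €3,294,708 exceeds the cap → €2,659,300

€2,659,300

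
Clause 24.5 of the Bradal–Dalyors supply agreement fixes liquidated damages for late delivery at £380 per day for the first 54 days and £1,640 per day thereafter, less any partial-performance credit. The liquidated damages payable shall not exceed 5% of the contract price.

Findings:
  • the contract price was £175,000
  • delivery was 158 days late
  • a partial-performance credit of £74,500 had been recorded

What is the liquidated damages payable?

First 54 days: 54 × £380 = £20,520
Remaining days: (158 − 54) × £1,640 = £170,560
Accrued per-day damages: £20,520 + £170,560 = £191,080
Less partial-performance credit: £191,080 − £74,500 = £116,580
Cap: 5% of £175,000 = £8,750
Cap at £8,750: £116,580 exceeds the cap → £8,750

£8,750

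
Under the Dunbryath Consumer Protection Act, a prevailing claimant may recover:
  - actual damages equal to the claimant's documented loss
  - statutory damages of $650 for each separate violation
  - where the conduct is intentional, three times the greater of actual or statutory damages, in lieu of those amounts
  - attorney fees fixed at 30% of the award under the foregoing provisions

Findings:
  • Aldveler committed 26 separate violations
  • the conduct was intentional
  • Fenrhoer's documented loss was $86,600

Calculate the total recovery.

$337,740

Statutory damages: 26 × $650 = $16,900
Greater of actual damages ($86,600) or statutory damages ($16,900): $86,600
Trebled: 3 × $86,600 = $259,800
Attorney fees: 30% of $259,800 = $77,940
Total recovery: $259,800 + $77,940 = $337,740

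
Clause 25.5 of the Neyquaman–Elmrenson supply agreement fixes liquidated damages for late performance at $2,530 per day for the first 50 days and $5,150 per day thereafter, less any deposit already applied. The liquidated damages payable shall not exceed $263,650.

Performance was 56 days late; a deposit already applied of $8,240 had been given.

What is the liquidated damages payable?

First 50 days: 50 × $2,530 = $126,500
Remaining days: (56 − 50) × $5,150 = $30,900
Accrued per-day damages: $126,500 + $30,900 = $157,400
Less deposit already applied: $157,400 − $8,240 = $149,160
Cap at $263,650: $149,160 is within the cap, no reduction.

$149,160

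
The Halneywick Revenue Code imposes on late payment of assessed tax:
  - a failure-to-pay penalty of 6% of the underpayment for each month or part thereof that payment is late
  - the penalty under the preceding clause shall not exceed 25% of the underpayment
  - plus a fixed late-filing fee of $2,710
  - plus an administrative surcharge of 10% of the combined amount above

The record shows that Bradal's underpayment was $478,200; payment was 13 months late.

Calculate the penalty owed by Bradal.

Accrued rate: 6% × 13 = 78%, capped at 25% → 25%
Failure-to-pay penalty: 25% of $478,200 = $119,550
Penalty before surcharge: $119,550 + $2,710 = $122,260
Administrative surcharge: 10% of $122,260 = $12,226
Total penalty: $122,260 + $12,226 = $134,486

$134,486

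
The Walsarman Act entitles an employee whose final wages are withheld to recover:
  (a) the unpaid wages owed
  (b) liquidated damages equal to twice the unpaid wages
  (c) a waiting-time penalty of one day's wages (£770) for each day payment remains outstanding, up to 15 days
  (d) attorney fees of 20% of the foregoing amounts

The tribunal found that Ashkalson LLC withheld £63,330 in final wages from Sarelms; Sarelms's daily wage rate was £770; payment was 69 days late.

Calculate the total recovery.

Doubled: 2 × £63,330 = £126,660
Penalty days: min(69, 15) = 15
Waiting-time penalty: 15 × £770 = £11,550
Subtotal: £63,330 + £126,660 + £11,550 = £201,540
Attorney fees: 20% of £201,540 = £40,308
Total award: £201,540 + £40,308 = £241,848

Total award: £241,848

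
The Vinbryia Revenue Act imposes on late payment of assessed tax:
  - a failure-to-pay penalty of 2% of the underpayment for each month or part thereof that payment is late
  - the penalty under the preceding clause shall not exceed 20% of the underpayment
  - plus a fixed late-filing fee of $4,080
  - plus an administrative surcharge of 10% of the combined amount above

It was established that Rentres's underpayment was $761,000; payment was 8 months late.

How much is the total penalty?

Accrued rate: 2% × 8 = 16%, capped at 20% → 16%
Failure-to-pay penalty: 16% of $761,000 = $121,760
Penalty before surcharge: $121,760 + $4,080 = $125,840
Administrative surcharge: 10% of $125,840 = $12,584
Total penalty: $125,840 + $12,584 = $138,424

$138,424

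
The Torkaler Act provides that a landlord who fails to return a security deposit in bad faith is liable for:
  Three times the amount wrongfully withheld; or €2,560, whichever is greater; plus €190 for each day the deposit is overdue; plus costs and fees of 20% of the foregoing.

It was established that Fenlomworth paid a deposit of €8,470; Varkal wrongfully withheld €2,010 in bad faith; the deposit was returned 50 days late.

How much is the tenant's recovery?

Recovery: €18,636

Trebled: 3 × €2,010 = €6,030
Minimum €2,560: €6,030 meets the minimum, no increase.
Late-return penalty: 50 × €190 = €9,500
Damages plus late penalty: €6,030 + €9,500 = €15,530
Costs and fees: 20% of €15,530 = €3,106
Total recovery: €15,530 + €3,106 = €18,636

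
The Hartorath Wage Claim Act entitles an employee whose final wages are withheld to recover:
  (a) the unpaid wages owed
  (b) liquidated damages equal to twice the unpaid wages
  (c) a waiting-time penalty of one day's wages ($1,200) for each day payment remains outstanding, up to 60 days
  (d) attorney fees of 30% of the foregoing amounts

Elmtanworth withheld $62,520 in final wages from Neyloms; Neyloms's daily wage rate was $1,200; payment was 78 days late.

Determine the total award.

$337,428

Doubled: 2 × $62,520 = $125,040
Penalty days: min(78, 60) = 60
Waiting-time penalty: 60 × $1,200 = $72,000
Subtotal: $62,520 + $125,040 + $72,000 = $259,560
Attorney fees: 30% of $259,560 = $77,868
Total award: $259,560 + $77,868 = $337,428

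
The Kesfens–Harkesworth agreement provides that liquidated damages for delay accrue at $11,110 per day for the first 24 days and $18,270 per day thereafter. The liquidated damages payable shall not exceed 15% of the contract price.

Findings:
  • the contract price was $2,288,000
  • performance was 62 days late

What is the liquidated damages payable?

First 24 days: 24 × $11,110 = $266,640
Remaining days: (62 − 24) × $18,270 = $694,260
Accrued per-day damages: $266,640 + $694,260 = $960,900
Cap: 15% of $2,288,000 = $343,200
Cap at $343,200: $960,900 exceeds the cap → $343,200

$343,200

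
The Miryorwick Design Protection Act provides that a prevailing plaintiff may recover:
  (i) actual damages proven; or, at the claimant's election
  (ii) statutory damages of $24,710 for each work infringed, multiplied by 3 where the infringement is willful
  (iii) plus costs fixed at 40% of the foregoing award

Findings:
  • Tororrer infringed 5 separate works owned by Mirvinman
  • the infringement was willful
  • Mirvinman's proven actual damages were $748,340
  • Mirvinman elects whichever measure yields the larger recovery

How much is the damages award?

Statutory damages: 5 × $24,710 = $123,550
Trebled: 3 × $123,550 = $370,650
Greater of actual damages ($748,340) or enhanced statutory damages ($370,650): $748,340
Costs: 40% of $748,340 = $299,336
Award plus costs: $748,340 + $299,336 = $1,047,676

Award: $1,047,676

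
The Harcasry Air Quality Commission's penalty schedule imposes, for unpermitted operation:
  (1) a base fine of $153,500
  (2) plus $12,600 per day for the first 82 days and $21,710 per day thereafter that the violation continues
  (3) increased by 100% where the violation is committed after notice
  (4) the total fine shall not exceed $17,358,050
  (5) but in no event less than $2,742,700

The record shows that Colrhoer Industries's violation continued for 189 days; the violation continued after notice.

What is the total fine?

$7,019,340

First 82 days: 82 × $12,600 = $1,033,200
Remaining days: (189 − 82) × $21,710 = $2,322,970
Per-day component: $1,033,200 + $2,322,970 = $3,356,170
Base plus per-day: $153,500 + $3,356,170 = $3,509,670
Enhancement: 100% of $3,509,670 = $3,509,670
Enhanced fine: $3,509,670 + $3,509,670 = $7,019,340
Cap at $17,358,050: $7,019,340 is within the cap, no reduction.
Minimum $2,742,700: $7,019,340 meets the minimum, no increase.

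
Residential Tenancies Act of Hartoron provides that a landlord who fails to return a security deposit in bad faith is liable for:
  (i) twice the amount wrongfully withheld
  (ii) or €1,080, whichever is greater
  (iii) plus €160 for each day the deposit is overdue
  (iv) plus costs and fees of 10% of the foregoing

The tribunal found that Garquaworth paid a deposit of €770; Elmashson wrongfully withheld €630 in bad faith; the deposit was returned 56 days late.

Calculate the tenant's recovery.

€11,242

Doubled: 2 × €630 = €1,260
Minimum €1,080: €1,260 meets the minimum, no increase.
Late-return penalty: 56 × €160 = €8,960
Damages plus late penalty: €1,260 + €8,960 = €10,220
Costs and fees: 10% of €10,220 = €1,022
Total recovery: €10,220 + €1,022 = €11,242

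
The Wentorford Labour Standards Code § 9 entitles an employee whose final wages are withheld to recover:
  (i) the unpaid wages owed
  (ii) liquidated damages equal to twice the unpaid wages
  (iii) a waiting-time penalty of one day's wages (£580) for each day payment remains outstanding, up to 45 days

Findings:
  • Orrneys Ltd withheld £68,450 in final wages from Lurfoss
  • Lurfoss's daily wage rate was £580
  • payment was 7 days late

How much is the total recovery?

Doubled: 2 × £68,450 = £136,900
Penalty days: min(7, 45) = 7
Waiting-time penalty: 7 × £580 = £4,060
Total award: £68,450 + £136,900 + £4,060 = £209,410

£209,410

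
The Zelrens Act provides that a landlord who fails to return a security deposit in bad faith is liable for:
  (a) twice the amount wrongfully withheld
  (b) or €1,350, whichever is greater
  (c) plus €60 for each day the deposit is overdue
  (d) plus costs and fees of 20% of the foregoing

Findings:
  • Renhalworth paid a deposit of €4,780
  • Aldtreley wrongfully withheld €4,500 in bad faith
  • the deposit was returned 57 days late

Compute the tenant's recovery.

€14,904

Doubled: 2 × €4,500 = €9,000
Minimum €1,350: €9,000 meets the minimum, no increase.
Late-return penalty: 57 × €60 = €3,420
Damages plus late penalty: €9,000 + €3,420 = €12,420
Costs and fees: 20% of €12,420 = €2,484
Total recovery: €12,420 + €2,484 = €14,904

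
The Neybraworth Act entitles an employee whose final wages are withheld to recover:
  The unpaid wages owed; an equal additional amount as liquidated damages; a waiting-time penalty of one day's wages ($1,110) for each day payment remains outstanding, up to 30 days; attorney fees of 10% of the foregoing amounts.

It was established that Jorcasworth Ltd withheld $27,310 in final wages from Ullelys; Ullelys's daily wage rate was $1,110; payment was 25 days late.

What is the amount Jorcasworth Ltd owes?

Total award: $90,607

Liquidated damages (equal amount): $27,310
Penalty days: min(25, 30) = 25
Waiting-time penalty: 25 × $1,110 = $27,750
Subtotal: $27,310 + $27,310 + $27,750 = $82,370
Attorney fees: 10% of $82,370 = $8,237
Total award: $82,370 + $8,237 = $90,607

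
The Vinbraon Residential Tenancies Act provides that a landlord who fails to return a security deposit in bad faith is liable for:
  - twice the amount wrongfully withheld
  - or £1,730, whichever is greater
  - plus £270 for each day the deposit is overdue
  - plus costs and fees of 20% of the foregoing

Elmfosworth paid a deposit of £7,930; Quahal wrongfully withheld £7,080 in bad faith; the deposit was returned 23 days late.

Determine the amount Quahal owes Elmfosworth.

Doubled: 2 × £7,080 = £14,160
Minimum £1,730: £14,160 meets the minimum, no increase.
Late-return penalty: 23 × £270 = £6,210
Damages plus late penalty: £14,160 + £6,210 = £20,370
Costs and fees: 20% of £20,370 = £4,074
Total recovery: £20,370 + £4,074 = £24,444

£24,444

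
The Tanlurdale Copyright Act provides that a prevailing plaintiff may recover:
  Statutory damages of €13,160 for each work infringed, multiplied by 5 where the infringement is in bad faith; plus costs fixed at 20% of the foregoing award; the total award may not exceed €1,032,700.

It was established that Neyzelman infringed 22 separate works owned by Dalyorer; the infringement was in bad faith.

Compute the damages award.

Award: €1,032,700

Statutory damages: 22 × €13,160 = €289,520
Multiplied by 5: 5 × €289,520 = €1,447,600
Costs: 20% of €1,447,600 = €289,520
Award plus costs: €1,447,600 + €289,520 = €1,737,120
Cap at €1,032,700: €1,737,120 exceeds the cap → €1,032,700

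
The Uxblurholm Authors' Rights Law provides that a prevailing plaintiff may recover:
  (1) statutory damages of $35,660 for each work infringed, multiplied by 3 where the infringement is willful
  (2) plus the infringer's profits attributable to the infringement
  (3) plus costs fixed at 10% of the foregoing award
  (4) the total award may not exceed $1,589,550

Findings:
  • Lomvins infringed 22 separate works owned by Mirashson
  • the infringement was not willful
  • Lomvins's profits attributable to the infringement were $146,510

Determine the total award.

Award: $1,024,133

Statutory damages: 22 × $35,660 = $784,520
Infringement not willful: no ×3 enhancement.
Combined award: $784,520 + $146,510 = $931,030
Costs: 10% of $931,030 = $93,103
Award plus costs: $931,030 + $93,103 = $1,024,133
Cap at $1,589,550: $1,024,133 is within the cap, no reduction.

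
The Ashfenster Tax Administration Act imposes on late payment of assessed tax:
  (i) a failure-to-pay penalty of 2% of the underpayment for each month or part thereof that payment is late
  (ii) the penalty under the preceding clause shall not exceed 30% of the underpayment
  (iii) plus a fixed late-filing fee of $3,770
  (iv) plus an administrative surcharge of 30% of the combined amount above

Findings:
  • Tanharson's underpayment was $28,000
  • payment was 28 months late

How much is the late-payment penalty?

Penalty: $15,821

Accrued rate: 2% × 28 = 56%, capped at 30% → 30%
Failure-to-pay penalty: 30% of $28,000 = $8,400
Penalty before surcharge: $8,400 + $3,770 = $12,170
Administrative surcharge: 30% of $12,170 = $3,651
Total penalty: $12,170 + $3,651 = $15,821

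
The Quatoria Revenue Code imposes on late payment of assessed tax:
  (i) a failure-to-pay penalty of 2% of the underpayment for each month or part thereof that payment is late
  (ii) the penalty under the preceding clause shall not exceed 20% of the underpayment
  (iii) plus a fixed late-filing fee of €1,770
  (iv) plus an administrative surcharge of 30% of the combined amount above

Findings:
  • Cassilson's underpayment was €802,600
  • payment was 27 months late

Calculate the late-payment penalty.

Accrued rate: 2% × 27 = 54%, capped at 20% → 20%
Failure-to-pay penalty: 20% of €802,600 = €160,520
Penalty before surcharge: €160,520 + €1,770 = €162,290
Administrative surcharge: 30% of €162,290 = €48,687
Total penalty: €162,290 + €48,687 = €210,977

€210,977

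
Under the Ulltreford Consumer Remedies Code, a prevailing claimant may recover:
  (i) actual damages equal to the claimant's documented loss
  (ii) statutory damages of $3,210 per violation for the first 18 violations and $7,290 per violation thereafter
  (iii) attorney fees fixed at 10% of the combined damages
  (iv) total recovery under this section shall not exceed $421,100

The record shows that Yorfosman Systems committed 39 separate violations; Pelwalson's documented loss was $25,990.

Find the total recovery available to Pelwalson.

First 18 violations: 18 × $3,210 = $57,780
Remaining violations: (39 − 18) × $7,290 = $153,090
Statutory damages: $57,780 + $153,090 = $210,870
Combined damages: $25,990 + $210,870 = $236,860
Attorney fees: 10% of $236,860 = $23,686
Total before cap: $236,860 + $23,686 = $260,546
Cap at $421,100: $260,546 is within the cap, no reduction.

$260,546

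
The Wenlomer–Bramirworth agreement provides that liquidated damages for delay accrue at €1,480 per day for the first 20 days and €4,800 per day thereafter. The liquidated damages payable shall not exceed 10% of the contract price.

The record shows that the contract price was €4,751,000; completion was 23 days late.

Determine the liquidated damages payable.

First 20 days: 20 × €1,480 = €29,600
Remaining days: (23 − 20) × €4,800 = €14,400
Accrued per-day damages: €29,600 + €14,400 = €44,000
Cap: 10% of €4,751,000 = €475,100
Cap at €475,100: €44,000 is within the cap, no reduction.

€44,000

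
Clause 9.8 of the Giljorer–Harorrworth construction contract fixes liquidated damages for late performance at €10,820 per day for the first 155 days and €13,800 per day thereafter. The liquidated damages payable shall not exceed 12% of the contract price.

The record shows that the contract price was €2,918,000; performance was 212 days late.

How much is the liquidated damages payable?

First 155 days: 155 × €10,820 = €1,677,100
Remaining days: (212 − 155) × €13,800 = €786,600
Accrued per-day damages: €1,677,100 + €786,600 = €2,463,700
Cap: 12% of €2,918,000 = €350,160
Cap at €350,160: €2,463,700 exceeds the cap → €350,160

€350,160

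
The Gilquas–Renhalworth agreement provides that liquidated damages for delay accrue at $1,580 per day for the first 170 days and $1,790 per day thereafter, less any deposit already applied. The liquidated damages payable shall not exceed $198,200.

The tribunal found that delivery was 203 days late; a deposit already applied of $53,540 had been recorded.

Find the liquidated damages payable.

First 170 days: 170 × $1,580 = $268,600
Remaining days: (203 − 170) × $1,790 = $59,070
Accrued per-day damages: $268,600 + $59,070 = $327,670
Less deposit already applied: $327,670 − $53,540 = $274,130
Cap at $198,200: $274,130 exceeds the cap → $198,200

$198,200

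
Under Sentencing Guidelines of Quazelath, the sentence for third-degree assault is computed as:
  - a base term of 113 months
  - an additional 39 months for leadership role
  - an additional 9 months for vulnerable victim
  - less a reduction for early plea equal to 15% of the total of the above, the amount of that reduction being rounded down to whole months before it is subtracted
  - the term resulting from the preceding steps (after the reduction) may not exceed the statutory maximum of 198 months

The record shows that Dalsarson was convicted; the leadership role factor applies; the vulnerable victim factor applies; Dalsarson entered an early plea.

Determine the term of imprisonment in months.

Leadership role enhancement: +39 months
Vulnerable victim enhancement: +9 months
Adjusted term: 113 months + 39 months + 9 months = 161 months
Early plea reduction: 15% of 161 months = 24 months (rounded down)
After reduction: 161 − 24 = 137 months
Cap at 198 months: 137 months is within the cap, no reduction.

Sentence: 137 months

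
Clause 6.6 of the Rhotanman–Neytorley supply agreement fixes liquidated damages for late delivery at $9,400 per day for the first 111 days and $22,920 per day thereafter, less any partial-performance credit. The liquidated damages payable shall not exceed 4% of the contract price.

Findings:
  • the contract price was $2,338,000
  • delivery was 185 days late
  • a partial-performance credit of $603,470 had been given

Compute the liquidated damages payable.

First 111 days: 111 × $9,400 = $1,043,400
Remaining days: (185 − 111) × $22,920 = $1,696,080
Accrued per-day damages: $1,043,400 + $1,696,080 = $2,739,480
Less partial-performance credit: $2,739,480 − $603,470 = $2,136,010
Cap: 4% of $2,338,000 = $93,520
Cap at $93,520: $2,136,010 exceeds the cap → $93,520

$93,520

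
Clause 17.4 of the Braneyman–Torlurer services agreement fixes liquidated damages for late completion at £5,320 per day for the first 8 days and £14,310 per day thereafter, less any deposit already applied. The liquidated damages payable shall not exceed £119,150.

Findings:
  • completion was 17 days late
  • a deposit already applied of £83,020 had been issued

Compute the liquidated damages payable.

£88,330

First 8 days: 8 × £5,320 = £42,560
Remaining days: (17 − 8) × £14,310 = £128,790
Accrued per-day damages: £42,560 + £128,790 = £171,350
Less deposit already applied: £171,350 − £83,020 = £88,330
Cap at £119,150: £88,330 is within the cap, no reduction.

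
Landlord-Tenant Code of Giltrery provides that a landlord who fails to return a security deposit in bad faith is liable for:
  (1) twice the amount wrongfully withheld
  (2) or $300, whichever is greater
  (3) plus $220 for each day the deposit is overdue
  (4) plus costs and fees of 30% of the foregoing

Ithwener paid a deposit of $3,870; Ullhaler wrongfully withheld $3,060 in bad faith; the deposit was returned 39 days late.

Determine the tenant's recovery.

$19,110

Doubled: 2 × $3,060 = $6,120
Minimum $300: $6,120 meets the minimum, no increase.
Late-return penalty: 39 × $220 = $8,580
Damages plus late penalty: $6,120 + $8,580 = $14,700
Costs and fees: 30% of $14,700 = $4,410
Total recovery: $14,700 + $4,410 = $19,110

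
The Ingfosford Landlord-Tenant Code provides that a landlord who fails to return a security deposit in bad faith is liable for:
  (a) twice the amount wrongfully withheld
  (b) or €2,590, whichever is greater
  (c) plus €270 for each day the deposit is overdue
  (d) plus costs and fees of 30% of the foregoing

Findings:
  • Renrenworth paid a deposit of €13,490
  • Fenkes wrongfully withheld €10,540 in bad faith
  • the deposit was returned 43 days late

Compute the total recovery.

€42,497

Doubled: 2 × €10,540 = €21,080
Minimum €2,590: €21,080 meets the minimum, no increase.
Late-return penalty: 43 × €270 = €11,610
Damages plus late penalty: €21,080 + €11,610 = €32,690
Costs and fees: 30% of €32,690 = €9,807
Total recovery: €32,690 + €9,807 = €42,497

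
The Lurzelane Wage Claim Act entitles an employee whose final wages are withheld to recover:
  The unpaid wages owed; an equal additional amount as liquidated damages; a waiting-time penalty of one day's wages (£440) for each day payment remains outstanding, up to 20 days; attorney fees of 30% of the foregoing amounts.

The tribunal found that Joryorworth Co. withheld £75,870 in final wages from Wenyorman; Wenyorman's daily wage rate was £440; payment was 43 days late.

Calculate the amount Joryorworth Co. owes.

Liquidated damages (equal amount): £75,870
Penalty days: min(43, 20) = 20
Waiting-time penalty: 20 × £440 = £8,800
Subtotal: £75,870 + £75,870 + £8,800 = £160,540
Attorney fees: 30% of £160,540 = £48,162
Total award: £160,540 + £48,162 = £208,702

£208,702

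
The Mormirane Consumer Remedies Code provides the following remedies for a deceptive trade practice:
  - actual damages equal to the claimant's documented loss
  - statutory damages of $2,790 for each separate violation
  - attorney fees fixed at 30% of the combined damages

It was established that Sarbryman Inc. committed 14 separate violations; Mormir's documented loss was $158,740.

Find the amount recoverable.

$257,140

Statutory damages: 14 × $2,790 = $39,060
Combined damages: $158,740 + $39,060 = $197,800
Attorney fees: 30% of $197,800 = $59,340
Total recovery: $197,800 + $59,340 = $257,140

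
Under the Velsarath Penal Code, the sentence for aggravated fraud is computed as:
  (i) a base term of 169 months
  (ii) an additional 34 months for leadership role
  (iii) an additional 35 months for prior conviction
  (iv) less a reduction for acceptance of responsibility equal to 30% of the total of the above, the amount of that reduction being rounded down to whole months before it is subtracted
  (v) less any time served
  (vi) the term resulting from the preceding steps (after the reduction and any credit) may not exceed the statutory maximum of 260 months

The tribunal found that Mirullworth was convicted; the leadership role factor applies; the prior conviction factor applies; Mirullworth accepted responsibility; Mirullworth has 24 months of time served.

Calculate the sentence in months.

143 months

Leadership role enhancement: +34 months
Prior conviction enhancement: +35 months
Adjusted term: 169 months + 34 months + 35 months = 238 months
Acceptance of responsibility reduction: 30% of 238 months = 71 months (rounded down)
After reduction: 238 − 71 = 167 months
Less time served: 167 months − 24 months = 143 months
Cap at 260 months: 143 months is within the cap, no reduction.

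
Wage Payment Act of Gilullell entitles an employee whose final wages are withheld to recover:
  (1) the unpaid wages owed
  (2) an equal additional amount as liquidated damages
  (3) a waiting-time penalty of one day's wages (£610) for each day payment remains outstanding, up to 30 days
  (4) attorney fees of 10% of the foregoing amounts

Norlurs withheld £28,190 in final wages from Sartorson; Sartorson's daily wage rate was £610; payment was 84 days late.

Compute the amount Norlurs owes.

£82,148

Liquidated damages (equal amount): £28,190
Penalty days: min(84, 30) = 30
Waiting-time penalty: 30 × £610 = £18,300
Subtotal: £28,190 + £28,190 + £18,300 = £74,680
Attorney fees: 10% of £74,680 = £7,468
Total award: £74,680 + £7,468 = £82,148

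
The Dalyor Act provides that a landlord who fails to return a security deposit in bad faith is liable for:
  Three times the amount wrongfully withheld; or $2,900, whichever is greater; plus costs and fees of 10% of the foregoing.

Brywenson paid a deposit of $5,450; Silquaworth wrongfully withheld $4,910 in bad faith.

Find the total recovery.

$16,203

Trebled: 3 × $4,910 = $14,730
Minimum $2,900: $14,730 meets the minimum, no increase.
Costs and fees: 10% of $14,730 = $1,473
Total recovery: $14,730 + $1,473 = $16,203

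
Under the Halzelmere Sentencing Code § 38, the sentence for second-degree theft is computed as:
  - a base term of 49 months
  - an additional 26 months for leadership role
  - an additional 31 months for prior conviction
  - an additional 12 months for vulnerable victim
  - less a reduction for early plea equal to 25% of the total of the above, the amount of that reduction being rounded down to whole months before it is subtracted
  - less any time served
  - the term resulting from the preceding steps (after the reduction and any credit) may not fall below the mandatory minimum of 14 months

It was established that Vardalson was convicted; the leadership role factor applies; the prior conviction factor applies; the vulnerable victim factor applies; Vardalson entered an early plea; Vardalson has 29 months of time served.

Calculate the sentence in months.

Sentence: 60 months

Leadership role enhancement: +26 months
Prior conviction enhancement: +31 months
Vulnerable victim enhancement: +12 months
Adjusted term: 49 months + 26 months + 31 months + 12 months = 118 months
Early plea reduction: 25% of 118 months = 29 months (rounded down)
After reduction: 118 − 29 = 89 months
Less time served: 89 months − 29 months = 60 months
Minimum 14 months: 60 months meets the minimum, no increase.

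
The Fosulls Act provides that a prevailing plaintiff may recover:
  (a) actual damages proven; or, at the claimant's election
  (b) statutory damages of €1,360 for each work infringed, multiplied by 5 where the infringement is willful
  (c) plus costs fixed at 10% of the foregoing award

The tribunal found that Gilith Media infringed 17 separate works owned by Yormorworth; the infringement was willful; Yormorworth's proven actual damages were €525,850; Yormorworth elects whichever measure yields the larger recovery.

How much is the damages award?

Statutory damages: 17 × €1,360 = €23,120
Multiplied by 5: 5 × €23,120 = €115,600
Greater of actual damages (€525,850) or enhanced statutory damages (€115,600): €525,850
Costs: 10% of €525,850 = €52,585
Award plus costs: €525,850 + €52,585 = €578,435

Award: €578,435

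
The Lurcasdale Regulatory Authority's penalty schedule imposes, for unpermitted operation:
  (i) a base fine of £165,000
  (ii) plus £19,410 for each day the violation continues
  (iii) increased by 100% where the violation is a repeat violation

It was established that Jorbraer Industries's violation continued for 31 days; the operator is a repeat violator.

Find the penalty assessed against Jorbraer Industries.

Per-day component: 31 × £19,410 = £601,710
Base plus per-day: £165,000 + £601,710 = £766,710
Enhancement: 100% of £766,710 = £766,710
Enhanced fine: £766,710 + £766,710 = £1,533,420

£1,533,420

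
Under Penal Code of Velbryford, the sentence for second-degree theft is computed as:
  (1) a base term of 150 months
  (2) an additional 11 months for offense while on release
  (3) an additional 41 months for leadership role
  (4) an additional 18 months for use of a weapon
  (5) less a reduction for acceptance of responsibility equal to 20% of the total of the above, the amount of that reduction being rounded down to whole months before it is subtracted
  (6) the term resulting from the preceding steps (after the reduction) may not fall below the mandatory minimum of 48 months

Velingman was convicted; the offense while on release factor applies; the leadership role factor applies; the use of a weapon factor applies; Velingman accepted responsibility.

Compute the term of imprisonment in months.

176 months

Offense while on release enhancement: +11 months
Leadership role enhancement: +41 months
Use of a weapon enhancement: +18 months
Adjusted term: 150 months + 11 months + 41 months + 18 months = 220 months
Acceptance of responsibility reduction: 20% of 220 months = 44 months (rounded down)
After reduction: 220 − 44 = 176 months
Minimum 48 months: 176 months meets the minimum, no increase.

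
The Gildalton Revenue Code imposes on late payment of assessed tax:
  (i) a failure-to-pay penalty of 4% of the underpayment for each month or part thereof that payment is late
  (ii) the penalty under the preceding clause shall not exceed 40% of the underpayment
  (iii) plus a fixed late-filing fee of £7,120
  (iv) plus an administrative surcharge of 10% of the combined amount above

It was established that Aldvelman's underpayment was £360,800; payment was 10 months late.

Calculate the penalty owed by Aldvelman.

£166,584

Accrued rate: 4% × 10 = 40%, capped at 40% → 40%
Failure-to-pay penalty: 40% of £360,800 = £144,320
Penalty before surcharge: £144,320 + £7,120 = £151,440
Administrative surcharge: 10% of £151,440 = £15,144
Total penalty: £151,440 + £15,144 = £166,584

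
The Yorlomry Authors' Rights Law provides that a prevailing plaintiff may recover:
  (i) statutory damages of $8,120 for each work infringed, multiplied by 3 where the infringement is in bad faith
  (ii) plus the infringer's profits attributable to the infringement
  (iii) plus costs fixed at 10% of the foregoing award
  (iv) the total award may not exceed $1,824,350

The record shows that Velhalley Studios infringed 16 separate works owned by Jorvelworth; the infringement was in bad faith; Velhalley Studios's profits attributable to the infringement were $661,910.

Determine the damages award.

$1,156,837

Statutory damages: 16 × $8,120 = $129,920
Trebled: 3 × $129,920 = $389,760
Combined award: $389,760 + $661,910 = $1,051,670
Costs: 10% of $1,051,670 = $105,167
Award plus costs: $1,051,670 + $105,167 = $1,156,837
Cap at $1,824,350: $1,156,837 is within the cap, no reduction.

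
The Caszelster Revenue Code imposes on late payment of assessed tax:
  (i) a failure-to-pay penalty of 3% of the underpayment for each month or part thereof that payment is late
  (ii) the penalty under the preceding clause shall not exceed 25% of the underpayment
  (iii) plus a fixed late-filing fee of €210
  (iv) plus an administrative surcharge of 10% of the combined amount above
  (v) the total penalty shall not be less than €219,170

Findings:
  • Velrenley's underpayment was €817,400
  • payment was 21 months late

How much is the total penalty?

€225,016

Accrued rate: 3% × 21 = 63%, capped at 25% → 25%
Failure-to-pay penalty: 25% of €817,400 = €204,350
Penalty before surcharge: €204,350 + €210 = €204,560
Administrative surcharge: 10% of €204,560 = €20,456
Total penalty: €204,560 + €20,456 = €225,016
Minimum €219,170: €225,016 meets the minimum, no increase.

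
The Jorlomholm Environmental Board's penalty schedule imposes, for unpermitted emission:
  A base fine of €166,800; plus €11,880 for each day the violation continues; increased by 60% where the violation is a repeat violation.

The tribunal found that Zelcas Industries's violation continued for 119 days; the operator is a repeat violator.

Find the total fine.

Per-day component: 119 × €11,880 = €1,413,720
Base plus per-day: €166,800 + €1,413,720 = €1,580,520
Enhancement: 60% of €1,580,520 = €948,312
Enhanced fine: €1,580,520 + €948,312 = €2,528,832

€2,528,832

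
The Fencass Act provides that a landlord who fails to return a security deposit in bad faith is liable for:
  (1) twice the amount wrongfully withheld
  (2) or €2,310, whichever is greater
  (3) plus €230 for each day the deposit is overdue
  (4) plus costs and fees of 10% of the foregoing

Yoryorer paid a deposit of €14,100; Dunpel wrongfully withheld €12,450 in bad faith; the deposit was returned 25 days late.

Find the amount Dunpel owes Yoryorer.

€33,715

Doubled: 2 × €12,450 = €24,900
Minimum €2,310: €24,900 meets the minimum, no increase.
Late-return penalty: 25 × €230 = €5,750
Damages plus late penalty: €24,900 + €5,750 = €30,650
Costs and fees: 10% of €30,650 = €3,065
Total recovery: €30,650 + €3,065 = €33,715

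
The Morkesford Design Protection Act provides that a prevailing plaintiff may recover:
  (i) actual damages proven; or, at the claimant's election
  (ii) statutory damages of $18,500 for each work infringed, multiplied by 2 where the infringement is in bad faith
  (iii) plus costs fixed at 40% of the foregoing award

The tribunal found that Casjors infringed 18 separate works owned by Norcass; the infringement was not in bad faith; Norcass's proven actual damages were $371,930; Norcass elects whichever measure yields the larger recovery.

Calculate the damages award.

Award: $520,702

Statutory damages: 18 × $18,500 = $333,000
Infringement not in bad faith: no ×2 enhancement.
Greater of actual damages ($371,930) or statutory damages ($333,000): $371,930
Costs: 40% of $371,930 = $148,772
Award plus costs: $371,930 + $148,772 = $520,702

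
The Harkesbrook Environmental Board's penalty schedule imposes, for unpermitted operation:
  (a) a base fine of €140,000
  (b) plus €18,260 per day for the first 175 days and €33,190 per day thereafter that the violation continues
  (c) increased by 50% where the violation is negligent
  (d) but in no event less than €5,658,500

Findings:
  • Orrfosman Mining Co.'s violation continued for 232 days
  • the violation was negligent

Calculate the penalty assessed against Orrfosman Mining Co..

€7,840,995

First 175 days: 175 × €18,260 = €3,195,500
Remaining days: (232 − 175) × €33,190 = €1,891,830
Per-day component: €3,195,500 + €1,891,830 = €5,087,330
Base plus per-day: €140,000 + €5,087,330 = €5,227,330
Enhancement: 50% of €5,227,330 = €2,613,665
Enhanced fine: €5,227,330 + €2,613,665 = €7,840,995
Minimum €5,658,500: €7,840,995 meets the minimum, no increase.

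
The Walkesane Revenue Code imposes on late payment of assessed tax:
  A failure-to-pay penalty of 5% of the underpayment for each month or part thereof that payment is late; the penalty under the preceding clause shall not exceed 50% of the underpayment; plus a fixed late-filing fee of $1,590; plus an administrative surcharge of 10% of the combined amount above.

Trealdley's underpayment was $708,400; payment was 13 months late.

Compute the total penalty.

$391,369

Accrued rate: 5% × 13 = 65%, capped at 50% → 50%
Failure-to-pay penalty: 50% of $708,400 = $354,200
Penalty before surcharge: $354,200 + $1,590 = $355,790
Administrative surcharge: 10% of $355,790 = $35,579
Total penalty: $355,790 + $35,579 = $391,369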